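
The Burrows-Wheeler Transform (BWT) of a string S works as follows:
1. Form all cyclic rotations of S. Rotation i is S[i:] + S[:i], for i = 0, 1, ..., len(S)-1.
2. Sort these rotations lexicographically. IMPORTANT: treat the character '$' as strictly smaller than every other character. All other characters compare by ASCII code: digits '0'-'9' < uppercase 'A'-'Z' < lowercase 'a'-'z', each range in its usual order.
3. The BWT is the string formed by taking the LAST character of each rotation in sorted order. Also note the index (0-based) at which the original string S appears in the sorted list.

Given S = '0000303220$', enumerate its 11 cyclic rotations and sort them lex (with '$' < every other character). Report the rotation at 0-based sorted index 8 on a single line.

All 11 rotations (rotation i = S[i:]+S[:i]):
  rot[0] = 0000303220$
  rot[1] = 000303220$0
  rot[2] = 00303220$00
  rot[3] = 0303220$000
  rot[4] = 303220$0000
  rot[5] = 03220$00003
  rot[6] = 3220$000030
  rot[7] = 220$0000303
  rot[8] = 20$00003032
  rot[9] = 0$000030322
  rot[10] = $0000303220
Sorted (with $ < everything):
  sorted[0] = $0000303220
  sorted[1] = 0$000030322
  sorted[2] = 0000303220$
  sorted[3] = 000303220$0
  sorted[4] = 00303220$00
  sorted[5] = 0303220$000
  sorted[6] = 03220$00003
  sorted[7] = 20$00003032
  sorted[8] = 220$0000303
  sorted[9] = 303220$0000
  sorted[10] = 3220$000030
sorted[8] = 220$0000303

Answer: 220$0000303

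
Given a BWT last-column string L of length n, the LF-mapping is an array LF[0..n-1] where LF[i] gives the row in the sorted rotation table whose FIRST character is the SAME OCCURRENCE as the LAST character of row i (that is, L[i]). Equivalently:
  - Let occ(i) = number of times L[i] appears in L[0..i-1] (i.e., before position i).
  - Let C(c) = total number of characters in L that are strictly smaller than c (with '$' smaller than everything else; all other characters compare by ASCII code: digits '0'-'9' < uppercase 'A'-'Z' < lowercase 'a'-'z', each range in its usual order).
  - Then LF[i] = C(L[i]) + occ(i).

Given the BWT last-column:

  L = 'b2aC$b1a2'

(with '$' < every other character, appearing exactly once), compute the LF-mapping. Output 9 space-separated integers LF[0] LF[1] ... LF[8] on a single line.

Char counts: '$':1, '1':1, '2':2, 'C':1, 'a':2, 'b':2
C (first-col start): C('$')=0, C('1')=1, C('2')=2, C('C')=4, C('a')=5, C('b')=7
L[0]='b': occ=0, LF[0]=C('b')+0=7+0=7
L[1]='2': occ=0, LF[1]=C('2')+0=2+0=2
L[2]='a': occ=0, LF[2]=C('a')+0=5+0=5
L[3]='C': occ=0, LF[3]=C('C')+0=4+0=4
L[4]='$': occ=0, LF[4]=C('$')+0=0+0=0
L[5]='b': occ=1, LF[5]=C('b')+1=7+1=8
L[6]='1': occ=0, LF[6]=C('1')+0=1+0=1
L[7]='a': occ=1, LF[7]=C('a')+1=5+1=6
L[8]='2': occ=1, LF[8]=C('2')+1=2+1=3

Answer: 7 2 5 4 0 8 1 6 3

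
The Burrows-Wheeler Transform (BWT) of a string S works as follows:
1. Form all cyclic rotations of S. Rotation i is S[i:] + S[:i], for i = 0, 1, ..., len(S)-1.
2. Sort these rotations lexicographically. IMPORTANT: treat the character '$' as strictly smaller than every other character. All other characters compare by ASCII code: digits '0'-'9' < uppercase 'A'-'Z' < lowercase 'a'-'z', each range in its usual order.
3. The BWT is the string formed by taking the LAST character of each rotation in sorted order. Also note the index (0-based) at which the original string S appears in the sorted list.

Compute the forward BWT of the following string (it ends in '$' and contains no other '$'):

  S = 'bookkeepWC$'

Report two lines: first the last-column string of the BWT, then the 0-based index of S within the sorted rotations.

Answer: CWp$kekoobe
3

Derivation:
All 11 rotations (rotation i = S[i:]+S[:i]):
  rot[0] = bookkeepWC$
  rot[1] = ookkeepWC$b
  rot[2] = okkeepWC$bo
  rot[3] = kkeepWC$boo
  rot[4] = keepWC$book
  rot[5] = eepWC$bookk
  rot[6] = epWC$bookke
  rot[7] = pWC$bookkee
  rot[8] = WC$bookkeep
  rot[9] = C$bookkeepW
  rot[10] = $bookkeepWC
Sorted (with $ < everything):
  sorted[0] = $bookkeepWC  (last char: 'C')
  sorted[1] = C$bookkeepW  (last char: 'W')
  sorted[2] = WC$bookkeep  (last char: 'p')
  sorted[3] = bookkeepWC$  (last char: '$')
  sorted[4] = eepWC$bookk  (last char: 'k')
  sorted[5] = epWC$bookke  (last char: 'e')
  sorted[6] = keepWC$book  (last char: 'k')
  sorted[7] = kkeepWC$boo  (last char: 'o')
  sorted[8] = okkeepWC$bo  (last char: 'o')
  sorted[9] = ookkeepWC$b  (last char: 'b')
  sorted[10] = pWC$bookkee  (last char: 'e')
Last column: CWp$kekoobe
Original string S is at sorted index 3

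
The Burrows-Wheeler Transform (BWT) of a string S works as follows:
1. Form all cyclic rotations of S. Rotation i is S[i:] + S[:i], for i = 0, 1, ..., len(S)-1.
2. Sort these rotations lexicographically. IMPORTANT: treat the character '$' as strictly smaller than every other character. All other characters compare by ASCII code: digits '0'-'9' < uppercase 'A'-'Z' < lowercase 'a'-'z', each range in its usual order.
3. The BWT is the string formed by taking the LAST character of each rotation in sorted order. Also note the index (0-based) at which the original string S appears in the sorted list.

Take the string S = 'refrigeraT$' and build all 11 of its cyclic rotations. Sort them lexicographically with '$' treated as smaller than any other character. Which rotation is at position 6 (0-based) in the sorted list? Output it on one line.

All 11 rotations (rotation i = S[i:]+S[:i]):
  rot[0] = refrigeraT$
  rot[1] = efrigeraT$r
  rot[2] = frigeraT$re
  rot[3] = rigeraT$ref
  rot[4] = igeraT$refr
  rot[5] = geraT$refri
  rot[6] = eraT$refrig
  rot[7] = raT$refrige
  rot[8] = aT$refriger
  rot[9] = T$refrigera
  rot[10] = $refrigeraT
Sorted (with $ < everything):
  sorted[0] = $refrigeraT
  sorted[1] = T$refrigera
  sorted[2] = aT$refriger
  sorted[3] = efrigeraT$r
  sorted[4] = eraT$refrig
  sorted[5] = frigeraT$re
  sorted[6] = geraT$refri
  sorted[7] = igeraT$refr
  sorted[8] = raT$refrige
  sorted[9] = refrigeraT$
  sorted[10] = rigeraT$ref
sorted[6] = geraT$refri

Answer: geraT$refri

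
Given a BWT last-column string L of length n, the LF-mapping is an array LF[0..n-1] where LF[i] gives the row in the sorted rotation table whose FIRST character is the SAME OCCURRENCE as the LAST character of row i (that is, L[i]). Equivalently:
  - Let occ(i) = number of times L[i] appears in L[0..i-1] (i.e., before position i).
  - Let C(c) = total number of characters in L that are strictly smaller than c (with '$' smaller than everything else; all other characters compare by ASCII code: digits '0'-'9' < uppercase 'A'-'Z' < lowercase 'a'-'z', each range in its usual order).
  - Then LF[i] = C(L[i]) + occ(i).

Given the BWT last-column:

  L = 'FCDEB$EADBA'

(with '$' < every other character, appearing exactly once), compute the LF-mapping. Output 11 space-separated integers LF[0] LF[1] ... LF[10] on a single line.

Char counts: '$':1, 'A':2, 'B':2, 'C':1, 'D':2, 'E':2, 'F':1
C (first-col start): C('$')=0, C('A')=1, C('B')=3, C('C')=5, C('D')=6, C('E')=8, C('F')=10
L[0]='F': occ=0, LF[0]=C('F')+0=10+0=10
L[1]='C': occ=0, LF[1]=C('C')+0=5+0=5
L[2]='D': occ=0, LF[2]=C('D')+0=6+0=6
L[3]='E': occ=0, LF[3]=C('E')+0=8+0=8
L[4]='B': occ=0, LF[4]=C('B')+0=3+0=3
L[5]='$': occ=0, LF[5]=C('$')+0=0+0=0
L[6]='E': occ=1, LF[6]=C('E')+1=8+1=9
L[7]='A': occ=0, LF[7]=C('A')+0=1+0=1
L[8]='D': occ=1, LF[8]=C('D')+1=6+1=7
L[9]='B': occ=1, LF[9]=C('B')+1=3+1=4
L[10]='A': occ=1, LF[10]=C('A')+1=1+1=2

Answer: 10 5 6 8 3 0 9 1 7 4 2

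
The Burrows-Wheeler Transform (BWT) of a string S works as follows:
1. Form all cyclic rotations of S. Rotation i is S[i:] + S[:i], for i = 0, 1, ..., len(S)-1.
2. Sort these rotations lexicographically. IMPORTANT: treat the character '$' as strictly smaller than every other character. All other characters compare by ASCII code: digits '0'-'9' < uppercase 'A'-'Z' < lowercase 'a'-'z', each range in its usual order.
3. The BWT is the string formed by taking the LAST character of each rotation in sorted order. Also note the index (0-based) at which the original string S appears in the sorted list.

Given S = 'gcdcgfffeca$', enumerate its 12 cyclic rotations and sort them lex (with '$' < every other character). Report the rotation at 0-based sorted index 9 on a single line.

Answer: fffeca$gcdcg

Derivation:
All 12 rotations (rotation i = S[i:]+S[:i]):
  rot[0] = gcdcgfffeca$
  rot[1] = cdcgfffeca$g
  rot[2] = dcgfffeca$gc
  rot[3] = cgfffeca$gcd
  rot[4] = gfffeca$gcdc
  rot[5] = fffeca$gcdcg
  rot[6] = ffeca$gcdcgf
  rot[7] = feca$gcdcgff
  rot[8] = eca$gcdcgfff
  rot[9] = ca$gcdcgfffe
  rot[10] = a$gcdcgfffec
  rot[11] = $gcdcgfffeca
Sorted (with $ < everything):
  sorted[0] = $gcdcgfffeca
  sorted[1] = a$gcdcgfffec
  sorted[2] = ca$gcdcgfffe
  sorted[3] = cdcgfffeca$g
  sorted[4] = cgfffeca$gcd
  sorted[5] = dcgfffeca$gc
  sorted[6] = eca$gcdcgfff
  sorted[7] = feca$gcdcgff
  sorted[8] = ffeca$gcdcgf
  sorted[9] = fffeca$gcdcg
  sorted[10] = gcdcgfffeca$
  sorted[11] = gfffeca$gcdc
sorted[9] = fffeca$gcdcg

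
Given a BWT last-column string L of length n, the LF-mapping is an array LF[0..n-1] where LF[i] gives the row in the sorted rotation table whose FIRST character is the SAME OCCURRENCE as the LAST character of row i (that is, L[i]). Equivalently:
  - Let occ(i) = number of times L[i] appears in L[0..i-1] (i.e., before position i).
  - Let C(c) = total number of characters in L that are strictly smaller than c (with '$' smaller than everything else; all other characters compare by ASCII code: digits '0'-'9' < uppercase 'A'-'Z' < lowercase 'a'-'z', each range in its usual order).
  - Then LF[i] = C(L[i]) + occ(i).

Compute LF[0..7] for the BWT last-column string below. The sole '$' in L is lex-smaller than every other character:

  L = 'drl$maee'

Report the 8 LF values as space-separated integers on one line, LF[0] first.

Answer: 2 7 5 0 6 1 3 4

Derivation:
Char counts: '$':1, 'a':1, 'd':1, 'e':2, 'l':1, 'm':1, 'r':1
C (first-col start): C('$')=0, C('a')=1, C('d')=2, C('e')=3, C('l')=5, C('m')=6, C('r')=7
L[0]='d': occ=0, LF[0]=C('d')+0=2+0=2
L[1]='r': occ=0, LF[1]=C('r')+0=7+0=7
L[2]='l': occ=0, LF[2]=C('l')+0=5+0=5
L[3]='$': occ=0, LF[3]=C('$')+0=0+0=0
L[4]='m': occ=0, LF[4]=C('m')+0=6+0=6
L[5]='a': occ=0, LF[5]=C('a')+0=1+0=1
L[6]='e': occ=0, LF[6]=C('e')+0=3+0=3
L[7]='e': occ=1, LF[7]=C('e')+1=3+1=4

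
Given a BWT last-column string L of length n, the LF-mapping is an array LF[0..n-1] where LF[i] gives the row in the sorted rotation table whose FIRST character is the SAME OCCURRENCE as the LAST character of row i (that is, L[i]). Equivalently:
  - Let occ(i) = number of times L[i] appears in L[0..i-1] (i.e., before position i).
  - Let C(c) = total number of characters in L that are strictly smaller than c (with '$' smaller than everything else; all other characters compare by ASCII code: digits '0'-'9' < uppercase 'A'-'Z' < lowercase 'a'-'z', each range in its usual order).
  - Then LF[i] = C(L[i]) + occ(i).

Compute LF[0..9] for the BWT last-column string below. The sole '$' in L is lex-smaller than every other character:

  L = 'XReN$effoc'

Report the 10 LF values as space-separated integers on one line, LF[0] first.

Char counts: '$':1, 'N':1, 'R':1, 'X':1, 'c':1, 'e':2, 'f':2, 'o':1
C (first-col start): C('$')=0, C('N')=1, C('R')=2, C('X')=3, C('c')=4, C('e')=5, C('f')=7, C('o')=9
L[0]='X': occ=0, LF[0]=C('X')+0=3+0=3
L[1]='R': occ=0, LF[1]=C('R')+0=2+0=2
L[2]='e': occ=0, LF[2]=C('e')+0=5+0=5
L[3]='N': occ=0, LF[3]=C('N')+0=1+0=1
L[4]='$': occ=0, LF[4]=C('$')+0=0+0=0
L[5]='e': occ=1, LF[5]=C('e')+1=5+1=6
L[6]='f': occ=0, LF[6]=C('f')+0=7+0=7
L[7]='f': occ=1, LF[7]=C('f')+1=7+1=8
L[8]='o': occ=0, LF[8]=C('o')+0=9+0=9
L[9]='c': occ=0, LF[9]=C('c')+0=4+0=4

Answer: 3 2 5 1 0 6 7 8 9 4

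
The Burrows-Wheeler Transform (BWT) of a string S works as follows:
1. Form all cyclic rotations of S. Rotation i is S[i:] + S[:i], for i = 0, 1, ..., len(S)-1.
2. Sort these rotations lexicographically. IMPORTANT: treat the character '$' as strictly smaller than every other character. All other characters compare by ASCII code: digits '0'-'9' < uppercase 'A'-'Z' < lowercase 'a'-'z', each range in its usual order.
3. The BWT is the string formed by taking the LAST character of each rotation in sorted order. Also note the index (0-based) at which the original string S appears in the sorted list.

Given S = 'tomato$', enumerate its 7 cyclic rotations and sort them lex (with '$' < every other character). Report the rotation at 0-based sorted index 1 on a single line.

Answer: ato$tom

Derivation:
All 7 rotations (rotation i = S[i:]+S[:i]):
  rot[0] = tomato$
  rot[1] = omato$t
  rot[2] = mato$to
  rot[3] = ato$tom
  rot[4] = to$toma
  rot[5] = o$tomat
  rot[6] = $tomato
Sorted (with $ < everything):
  sorted[0] = $tomato
  sorted[1] = ato$tom
  sorted[2] = mato$to
  sorted[3] = o$tomat
  sorted[4] = omato$t
  sorted[5] = to$toma
  sorted[6] = tomato$
sorted[1] = ato$tom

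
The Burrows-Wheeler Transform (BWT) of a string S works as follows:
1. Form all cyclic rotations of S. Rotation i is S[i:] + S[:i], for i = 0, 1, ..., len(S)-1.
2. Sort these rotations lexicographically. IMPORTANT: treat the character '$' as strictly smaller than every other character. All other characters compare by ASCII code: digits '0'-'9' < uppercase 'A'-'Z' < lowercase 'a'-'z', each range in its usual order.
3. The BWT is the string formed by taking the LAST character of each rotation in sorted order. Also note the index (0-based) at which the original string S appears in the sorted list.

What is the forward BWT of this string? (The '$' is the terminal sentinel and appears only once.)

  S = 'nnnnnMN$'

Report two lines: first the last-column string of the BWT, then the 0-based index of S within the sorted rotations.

All 8 rotations (rotation i = S[i:]+S[:i]):
  rot[0] = nnnnnMN$
  rot[1] = nnnnMN$n
  rot[2] = nnnMN$nn
  rot[3] = nnMN$nnn
  rot[4] = nMN$nnnn
  rot[5] = MN$nnnnn
  rot[6] = N$nnnnnM
  rot[7] = $nnnnnMN
Sorted (with $ < everything):
  sorted[0] = $nnnnnMN  (last char: 'N')
  sorted[1] = MN$nnnnn  (last char: 'n')
  sorted[2] = N$nnnnnM  (last char: 'M')
  sorted[3] = nMN$nnnn  (last char: 'n')
  sorted[4] = nnMN$nnn  (last char: 'n')
  sorted[5] = nnnMN$nn  (last char: 'n')
  sorted[6] = nnnnMN$n  (last char: 'n')
  sorted[7] = nnnnnMN$  (last char: '$')
Last column: NnMnnnn$
Original string S is at sorted index 7

Answer: NnMnnnn$
7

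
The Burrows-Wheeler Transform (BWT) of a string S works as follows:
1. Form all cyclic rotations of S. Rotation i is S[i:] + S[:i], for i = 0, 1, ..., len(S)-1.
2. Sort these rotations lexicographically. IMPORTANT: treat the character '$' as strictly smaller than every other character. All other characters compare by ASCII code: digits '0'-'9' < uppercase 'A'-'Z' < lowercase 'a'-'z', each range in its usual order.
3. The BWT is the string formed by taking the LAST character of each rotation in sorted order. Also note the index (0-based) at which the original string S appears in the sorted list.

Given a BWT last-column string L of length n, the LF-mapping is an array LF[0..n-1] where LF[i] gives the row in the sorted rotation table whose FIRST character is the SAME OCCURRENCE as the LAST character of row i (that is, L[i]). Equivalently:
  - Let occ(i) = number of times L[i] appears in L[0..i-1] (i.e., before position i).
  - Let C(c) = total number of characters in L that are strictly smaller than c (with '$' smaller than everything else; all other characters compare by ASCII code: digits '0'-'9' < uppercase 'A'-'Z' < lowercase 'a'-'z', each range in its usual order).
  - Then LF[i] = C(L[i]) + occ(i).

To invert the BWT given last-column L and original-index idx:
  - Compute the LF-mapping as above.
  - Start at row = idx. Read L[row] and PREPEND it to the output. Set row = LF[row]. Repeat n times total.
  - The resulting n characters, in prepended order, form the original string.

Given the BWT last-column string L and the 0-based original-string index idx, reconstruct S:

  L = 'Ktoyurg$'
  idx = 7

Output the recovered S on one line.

LF mapping: 1 5 3 7 6 4 2 0
Walk LF starting at row 7, prepending L[row]:
  step 1: row=7, L[7]='$', prepend. Next row=LF[7]=0
  step 2: row=0, L[0]='K', prepend. Next row=LF[0]=1
  step 3: row=1, L[1]='t', prepend. Next row=LF[1]=5
  step 4: row=5, L[5]='r', prepend. Next row=LF[5]=4
  step 5: row=4, L[4]='u', prepend. Next row=LF[4]=6
  step 6: row=6, L[6]='g', prepend. Next row=LF[6]=2
  step 7: row=2, L[2]='o', prepend. Next row=LF[2]=3
  step 8: row=3, L[3]='y', prepend. Next row=LF[3]=7
Reversed output: yogurtK$

Answer: yogurtK$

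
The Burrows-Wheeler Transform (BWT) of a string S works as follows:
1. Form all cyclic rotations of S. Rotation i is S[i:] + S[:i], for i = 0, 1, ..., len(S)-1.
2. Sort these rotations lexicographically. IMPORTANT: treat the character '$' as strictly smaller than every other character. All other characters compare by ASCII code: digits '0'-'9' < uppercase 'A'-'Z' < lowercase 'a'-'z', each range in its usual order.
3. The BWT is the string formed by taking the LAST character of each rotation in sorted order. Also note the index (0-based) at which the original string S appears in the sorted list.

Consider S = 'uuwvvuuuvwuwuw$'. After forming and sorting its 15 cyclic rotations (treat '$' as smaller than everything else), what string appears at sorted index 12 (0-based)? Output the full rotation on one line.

Answer: wuw$uuwvvuuuvwu

Derivation:
All 15 rotations (rotation i = S[i:]+S[:i]):
  rot[0] = uuwvvuuuvwuwuw$
  rot[1] = uwvvuuuvwuwuw$u
  rot[2] = wvvuuuvwuwuw$uu
  rot[3] = vvuuuvwuwuw$uuw
  rot[4] = vuuuvwuwuw$uuwv
  rot[5] = uuuvwuwuw$uuwvv
  rot[6] = uuvwuwuw$uuwvvu
  rot[7] = uvwuwuw$uuwvvuu
  rot[8] = vwuwuw$uuwvvuuu
  rot[9] = wuwuw$uuwvvuuuv
  rot[10] = uwuw$uuwvvuuuvw
  rot[11] = wuw$uuwvvuuuvwu
  rot[12] = uw$uuwvvuuuvwuw
  rot[13] = w$uuwvvuuuvwuwu
  rot[14] = $uuwvvuuuvwuwuw
Sorted (with $ < everything):
  sorted[0] = $uuwvvuuuvwuwuw
  sorted[1] = uuuvwuwuw$uuwvv
  sorted[2] = uuvwuwuw$uuwvvu
  sorted[3] = uuwvvuuuvwuwuw$
  sorted[4] = uvwuwuw$uuwvvuu
  sorted[5] = uw$uuwvvuuuvwuw
  sorted[6] = uwuw$uuwvvuuuvw
  sorted[7] = uwvvuuuvwuwuw$u
  sorted[8] = vuuuvwuwuw$uuwv
  sorted[9] = vvuuuvwuwuw$uuw
  sorted[10] = vwuwuw$uuwvvuuu
  sorted[11] = w$uuwvvuuuvwuwu
  sorted[12] = wuw$uuwvvuuuvwu
  sorted[13] = wuwuw$uuwvvuuuv
  sorted[14] = wvvuuuvwuwuw$uu
sorted[12] = wuw$uuwvvuuuvwu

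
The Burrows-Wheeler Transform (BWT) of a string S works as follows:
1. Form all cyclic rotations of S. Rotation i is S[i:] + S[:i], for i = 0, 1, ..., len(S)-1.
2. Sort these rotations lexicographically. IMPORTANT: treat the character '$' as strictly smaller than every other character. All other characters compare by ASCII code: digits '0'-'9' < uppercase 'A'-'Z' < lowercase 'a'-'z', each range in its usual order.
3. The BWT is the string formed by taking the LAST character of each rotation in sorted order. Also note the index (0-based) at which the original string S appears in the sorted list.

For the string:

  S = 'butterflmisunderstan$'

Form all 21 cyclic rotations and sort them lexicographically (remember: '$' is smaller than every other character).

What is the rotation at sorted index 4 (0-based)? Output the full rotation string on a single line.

All 21 rotations (rotation i = S[i:]+S[:i]):
  rot[0] = butterflmisunderstan$
  rot[1] = utterflmisunderstan$b
  rot[2] = tterflmisunderstan$bu
  rot[3] = terflmisunderstan$but
  rot[4] = erflmisunderstan$butt
  rot[5] = rflmisunderstan$butte
  rot[6] = flmisunderstan$butter
  rot[7] = lmisunderstan$butterf
  rot[8] = misunderstan$butterfl
  rot[9] = isunderstan$butterflm
  rot[10] = sunderstan$butterflmi
  rot[11] = understan$butterflmis
  rot[12] = nderstan$butterflmisu
  rot[13] = derstan$butterflmisun
  rot[14] = erstan$butterflmisund
  rot[15] = rstan$butterflmisunde
  rot[16] = stan$butterflmisunder
  rot[17] = tan$butterflmisunders
  rot[18] = an$butterflmisunderst
  rot[19] = n$butterflmisundersta
  rot[20] = $butterflmisunderstan
Sorted (with $ < everything):
  sorted[0] = $butterflmisunderstan
  sorted[1] = an$butterflmisunderst
  sorted[2] = butterflmisunderstan$
  sorted[3] = derstan$butterflmisun
  sorted[4] = erflmisunderstan$butt
  sorted[5] = erstan$butterflmisund
  sorted[6] = flmisunderstan$butter
  sorted[7] = isunderstan$butterflm
  sorted[8] = lmisunderstan$butterf
  sorted[9] = misunderstan$butterfl
  sorted[10] = n$butterflmisundersta
  sorted[11] = nderstan$butterflmisu
  sorted[12] = rflmisunderstan$butte
  sorted[13] = rstan$butterflmisunde
  sorted[14] = stan$butterflmisunder
  sorted[15] = sunderstan$butterflmi
  sorted[16] = tan$butterflmisunders
  sorted[17] = terflmisunderstan$but
  sorted[18] = tterflmisunderstan$bu
  sorted[19] = understan$butterflmis
  sorted[20] = utterflmisunderstan$b
sorted[4] = erflmisunderstan$butt

Answer: erflmisunderstan$butt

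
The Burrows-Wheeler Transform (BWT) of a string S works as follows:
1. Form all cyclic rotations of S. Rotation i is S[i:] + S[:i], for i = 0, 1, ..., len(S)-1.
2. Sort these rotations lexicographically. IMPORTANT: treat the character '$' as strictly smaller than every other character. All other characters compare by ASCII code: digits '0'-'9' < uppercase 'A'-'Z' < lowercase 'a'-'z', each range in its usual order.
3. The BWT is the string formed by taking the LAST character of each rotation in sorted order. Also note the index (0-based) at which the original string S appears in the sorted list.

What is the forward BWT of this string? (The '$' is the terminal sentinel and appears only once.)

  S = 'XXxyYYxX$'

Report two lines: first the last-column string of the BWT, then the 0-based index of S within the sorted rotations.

All 9 rotations (rotation i = S[i:]+S[:i]):
  rot[0] = XXxyYYxX$
  rot[1] = XxyYYxX$X
  rot[2] = xyYYxX$XX
  rot[3] = yYYxX$XXx
  rot[4] = YYxX$XXxy
  rot[5] = YxX$XXxyY
  rot[6] = xX$XXxyYY
  rot[7] = X$XXxyYYx
  rot[8] = $XXxyYYxX
Sorted (with $ < everything):
  sorted[0] = $XXxyYYxX  (last char: 'X')
  sorted[1] = X$XXxyYYx  (last char: 'x')
  sorted[2] = XXxyYYxX$  (last char: '$')
  sorted[3] = XxyYYxX$X  (last char: 'X')
  sorted[4] = YYxX$XXxy  (last char: 'y')
  sorted[5] = YxX$XXxyY  (last char: 'Y')
  sorted[6] = xX$XXxyYY  (last char: 'Y')
  sorted[7] = xyYYxX$XX  (last char: 'X')
  sorted[8] = yYYxX$XXx  (last char: 'x')
Last column: Xx$XyYYXx
Original string S is at sorted index 2

Answer: Xx$XyYYXx
2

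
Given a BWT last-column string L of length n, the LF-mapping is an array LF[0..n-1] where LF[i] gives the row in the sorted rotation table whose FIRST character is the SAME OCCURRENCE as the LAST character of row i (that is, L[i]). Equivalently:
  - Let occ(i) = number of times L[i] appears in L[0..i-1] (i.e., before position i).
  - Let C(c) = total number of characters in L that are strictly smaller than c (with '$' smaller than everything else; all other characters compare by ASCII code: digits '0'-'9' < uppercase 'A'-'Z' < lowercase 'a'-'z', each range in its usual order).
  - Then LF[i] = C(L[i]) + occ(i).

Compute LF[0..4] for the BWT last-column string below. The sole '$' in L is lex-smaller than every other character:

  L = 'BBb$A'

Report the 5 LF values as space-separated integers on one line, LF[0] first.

Char counts: '$':1, 'A':1, 'B':2, 'b':1
C (first-col start): C('$')=0, C('A')=1, C('B')=2, C('b')=4
L[0]='B': occ=0, LF[0]=C('B')+0=2+0=2
L[1]='B': occ=1, LF[1]=C('B')+1=2+1=3
L[2]='b': occ=0, LF[2]=C('b')+0=4+0=4
L[3]='$': occ=0, LF[3]=C('$')+0=0+0=0
L[4]='A': occ=0, LF[4]=C('A')+0=1+0=1

Answer: 2 3 4 0 1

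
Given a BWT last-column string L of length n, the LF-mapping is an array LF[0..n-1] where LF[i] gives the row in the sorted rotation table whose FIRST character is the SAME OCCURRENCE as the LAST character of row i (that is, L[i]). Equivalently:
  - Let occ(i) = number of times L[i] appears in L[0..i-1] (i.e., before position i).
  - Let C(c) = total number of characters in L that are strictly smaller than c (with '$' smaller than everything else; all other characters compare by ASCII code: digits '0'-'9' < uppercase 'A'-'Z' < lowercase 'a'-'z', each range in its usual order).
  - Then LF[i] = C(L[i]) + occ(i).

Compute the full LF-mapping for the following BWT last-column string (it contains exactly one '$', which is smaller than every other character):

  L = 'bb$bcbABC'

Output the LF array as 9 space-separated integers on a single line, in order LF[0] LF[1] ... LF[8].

Char counts: '$':1, 'A':1, 'B':1, 'C':1, 'b':4, 'c':1
C (first-col start): C('$')=0, C('A')=1, C('B')=2, C('C')=3, C('b')=4, C('c')=8
L[0]='b': occ=0, LF[0]=C('b')+0=4+0=4
L[1]='b': occ=1, LF[1]=C('b')+1=4+1=5
L[2]='$': occ=0, LF[2]=C('$')+0=0+0=0
L[3]='b': occ=2, LF[3]=C('b')+2=4+2=6
L[4]='c': occ=0, LF[4]=C('c')+0=8+0=8
L[5]='b': occ=3, LF[5]=C('b')+3=4+3=7
L[6]='A': occ=0, LF[6]=C('A')+0=1+0=1
L[7]='B': occ=0, LF[7]=C('B')+0=2+0=2
L[8]='C': occ=0, LF[8]=C('C')+0=3+0=3

Answer: 4 5 0 6 8 7 1 2 3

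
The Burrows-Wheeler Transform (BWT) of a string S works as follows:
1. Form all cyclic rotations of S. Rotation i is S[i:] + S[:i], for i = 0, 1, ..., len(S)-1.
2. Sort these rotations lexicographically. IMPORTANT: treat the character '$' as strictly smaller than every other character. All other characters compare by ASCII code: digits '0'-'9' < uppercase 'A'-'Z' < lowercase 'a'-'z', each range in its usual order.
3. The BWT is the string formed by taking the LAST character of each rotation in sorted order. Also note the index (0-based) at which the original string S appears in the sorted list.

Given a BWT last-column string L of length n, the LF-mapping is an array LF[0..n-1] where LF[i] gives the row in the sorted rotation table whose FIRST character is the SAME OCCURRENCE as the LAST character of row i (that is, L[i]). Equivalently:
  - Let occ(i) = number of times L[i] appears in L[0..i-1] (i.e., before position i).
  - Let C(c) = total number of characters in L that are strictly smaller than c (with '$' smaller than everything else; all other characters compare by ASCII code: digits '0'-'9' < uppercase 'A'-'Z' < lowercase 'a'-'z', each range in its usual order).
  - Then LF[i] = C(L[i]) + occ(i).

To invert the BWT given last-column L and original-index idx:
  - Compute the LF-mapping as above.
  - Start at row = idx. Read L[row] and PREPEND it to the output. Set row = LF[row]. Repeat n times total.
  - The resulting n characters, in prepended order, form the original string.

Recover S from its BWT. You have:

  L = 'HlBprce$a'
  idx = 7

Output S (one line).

Answer: parcelBH$

Derivation:
LF mapping: 2 6 1 7 8 4 5 0 3
Walk LF starting at row 7, prepending L[row]:
  step 1: row=7, L[7]='$', prepend. Next row=LF[7]=0
  step 2: row=0, L[0]='H', prepend. Next row=LF[0]=2
  step 3: row=2, L[2]='B', prepend. Next row=LF[2]=1
  step 4: row=1, L[1]='l', prepend. Next row=LF[1]=6
  step 5: row=6, L[6]='e', prepend. Next row=LF[6]=5
  step 6: row=5, L[5]='c', prepend. Next row=LF[5]=4
  step 7: row=4, L[4]='r', prepend. Next row=LF[4]=8
  step 8: row=8, L[8]='a', prepend. Next row=LF[8]=3
  step 9: row=3, L[3]='p', prepend. Next row=LF[3]=7
Reversed output: parcelBH$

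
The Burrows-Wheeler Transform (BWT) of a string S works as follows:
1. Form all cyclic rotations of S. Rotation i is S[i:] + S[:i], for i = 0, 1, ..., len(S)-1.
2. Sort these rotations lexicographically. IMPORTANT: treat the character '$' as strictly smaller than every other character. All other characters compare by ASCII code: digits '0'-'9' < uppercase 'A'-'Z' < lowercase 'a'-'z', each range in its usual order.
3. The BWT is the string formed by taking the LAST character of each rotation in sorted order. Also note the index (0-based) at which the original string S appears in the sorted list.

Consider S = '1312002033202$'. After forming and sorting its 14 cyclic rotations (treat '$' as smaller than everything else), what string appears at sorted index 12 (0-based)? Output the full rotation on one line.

All 14 rotations (rotation i = S[i:]+S[:i]):
  rot[0] = 1312002033202$
  rot[1] = 312002033202$1
  rot[2] = 12002033202$13
  rot[3] = 2002033202$131
  rot[4] = 002033202$1312
  rot[5] = 02033202$13120
  rot[6] = 2033202$131200
  rot[7] = 033202$1312002
  rot[8] = 33202$13120020
  rot[9] = 3202$131200203
  rot[10] = 202$1312002033
  rot[11] = 02$13120020332
  rot[12] = 2$131200203320
  rot[13] = $1312002033202
Sorted (with $ < everything):
  sorted[0] = $1312002033202
  sorted[1] = 002033202$1312
  sorted[2] = 02$13120020332
  sorted[3] = 02033202$13120
  sorted[4] = 033202$1312002
  sorted[5] = 12002033202$13
  sorted[6] = 1312002033202$
  sorted[7] = 2$131200203320
  sorted[8] = 2002033202$131
  sorted[9] = 202$1312002033
  sorted[10] = 2033202$131200
  sorted[11] = 312002033202$1
  sorted[12] = 3202$131200203
  sorted[13] = 33202$13120020
sorted[12] = 3202$131200203

Answer: 3202$131200203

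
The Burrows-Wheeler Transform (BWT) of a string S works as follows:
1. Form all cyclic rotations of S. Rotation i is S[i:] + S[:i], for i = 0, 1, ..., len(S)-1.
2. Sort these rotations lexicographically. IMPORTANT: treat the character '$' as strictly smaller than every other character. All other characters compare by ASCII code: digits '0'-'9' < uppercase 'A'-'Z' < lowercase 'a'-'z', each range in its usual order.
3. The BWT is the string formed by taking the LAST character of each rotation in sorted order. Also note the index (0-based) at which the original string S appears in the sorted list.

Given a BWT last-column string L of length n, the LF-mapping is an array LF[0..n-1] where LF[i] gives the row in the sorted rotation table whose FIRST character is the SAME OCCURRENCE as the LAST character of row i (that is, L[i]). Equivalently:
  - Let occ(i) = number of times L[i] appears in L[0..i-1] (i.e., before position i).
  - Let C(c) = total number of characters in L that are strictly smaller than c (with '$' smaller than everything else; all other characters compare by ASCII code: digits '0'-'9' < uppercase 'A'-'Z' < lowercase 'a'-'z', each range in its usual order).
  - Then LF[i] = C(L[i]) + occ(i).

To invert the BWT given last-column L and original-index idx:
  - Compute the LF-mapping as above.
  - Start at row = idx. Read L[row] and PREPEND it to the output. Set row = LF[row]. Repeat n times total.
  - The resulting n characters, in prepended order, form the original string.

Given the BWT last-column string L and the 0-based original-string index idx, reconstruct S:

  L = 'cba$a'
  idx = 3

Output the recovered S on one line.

LF mapping: 4 3 1 0 2
Walk LF starting at row 3, prepending L[row]:
  step 1: row=3, L[3]='$', prepend. Next row=LF[3]=0
  step 2: row=0, L[0]='c', prepend. Next row=LF[0]=4
  step 3: row=4, L[4]='a', prepend. Next row=LF[4]=2
  step 4: row=2, L[2]='a', prepend. Next row=LF[2]=1
  step 5: row=1, L[1]='b', prepend. Next row=LF[1]=3
Reversed output: baac$

Answer: baac$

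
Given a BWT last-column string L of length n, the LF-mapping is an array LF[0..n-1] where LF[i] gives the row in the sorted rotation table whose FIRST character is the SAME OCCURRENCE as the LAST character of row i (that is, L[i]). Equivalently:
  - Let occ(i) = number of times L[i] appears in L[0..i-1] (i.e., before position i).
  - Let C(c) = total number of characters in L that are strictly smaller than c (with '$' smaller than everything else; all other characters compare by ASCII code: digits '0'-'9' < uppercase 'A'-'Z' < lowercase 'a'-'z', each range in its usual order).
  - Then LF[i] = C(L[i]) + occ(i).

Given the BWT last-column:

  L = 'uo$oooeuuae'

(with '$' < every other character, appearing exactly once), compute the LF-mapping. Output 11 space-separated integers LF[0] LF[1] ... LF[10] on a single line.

Char counts: '$':1, 'a':1, 'e':2, 'o':4, 'u':3
C (first-col start): C('$')=0, C('a')=1, C('e')=2, C('o')=4, C('u')=8
L[0]='u': occ=0, LF[0]=C('u')+0=8+0=8
L[1]='o': occ=0, LF[1]=C('o')+0=4+0=4
L[2]='$': occ=0, LF[2]=C('$')+0=0+0=0
L[3]='o': occ=1, LF[3]=C('o')+1=4+1=5
L[4]='o': occ=2, LF[4]=C('o')+2=4+2=6
L[5]='o': occ=3, LF[5]=C('o')+3=4+3=7
L[6]='e': occ=0, LF[6]=C('e')+0=2+0=2
L[7]='u': occ=1, LF[7]=C('u')+1=8+1=9
L[8]='u': occ=2, LF[8]=C('u')+2=8+2=10
L[9]='a': occ=0, LF[9]=C('a')+0=1+0=1
L[10]='e': occ=1, LF[10]=C('e')+1=2+1=3

Answer: 8 4 0 5 6 7 2 9 10 1 3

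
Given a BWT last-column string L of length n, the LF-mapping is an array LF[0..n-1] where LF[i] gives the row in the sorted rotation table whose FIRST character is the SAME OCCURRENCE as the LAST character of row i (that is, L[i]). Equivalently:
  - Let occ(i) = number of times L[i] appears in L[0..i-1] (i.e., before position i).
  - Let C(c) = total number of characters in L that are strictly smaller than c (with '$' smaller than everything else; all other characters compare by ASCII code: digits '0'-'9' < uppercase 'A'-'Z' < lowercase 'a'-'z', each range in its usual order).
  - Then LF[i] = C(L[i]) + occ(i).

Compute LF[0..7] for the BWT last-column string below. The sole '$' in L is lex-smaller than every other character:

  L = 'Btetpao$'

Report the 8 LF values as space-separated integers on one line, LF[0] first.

Answer: 1 6 3 7 5 2 4 0

Derivation:
Char counts: '$':1, 'B':1, 'a':1, 'e':1, 'o':1, 'p':1, 't':2
C (first-col start): C('$')=0, C('B')=1, C('a')=2, C('e')=3, C('o')=4, C('p')=5, C('t')=6
L[0]='B': occ=0, LF[0]=C('B')+0=1+0=1
L[1]='t': occ=0, LF[1]=C('t')+0=6+0=6
L[2]='e': occ=0, LF[2]=C('e')+0=3+0=3
L[3]='t': occ=1, LF[3]=C('t')+1=6+1=7
L[4]='p': occ=0, LF[4]=C('p')+0=5+0=5
L[5]='a': occ=0, LF[5]=C('a')+0=2+0=2
L[6]='o': occ=0, LF[6]=C('o')+0=4+0=4
L[7]='$': occ=0, LF[7]=C('$')+0=0+0=0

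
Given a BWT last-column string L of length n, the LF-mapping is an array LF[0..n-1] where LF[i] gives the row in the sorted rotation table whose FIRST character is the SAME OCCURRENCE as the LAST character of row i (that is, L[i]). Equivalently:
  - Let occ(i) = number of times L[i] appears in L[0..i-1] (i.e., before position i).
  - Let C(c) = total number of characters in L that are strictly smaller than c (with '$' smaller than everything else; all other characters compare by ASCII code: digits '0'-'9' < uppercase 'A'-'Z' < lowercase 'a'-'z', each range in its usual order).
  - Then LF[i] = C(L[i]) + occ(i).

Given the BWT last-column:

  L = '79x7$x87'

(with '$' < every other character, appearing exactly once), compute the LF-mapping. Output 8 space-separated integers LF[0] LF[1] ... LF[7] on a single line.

Answer: 1 5 6 2 0 7 4 3

Derivation:
Char counts: '$':1, '7':3, '8':1, '9':1, 'x':2
C (first-col start): C('$')=0, C('7')=1, C('8')=4, C('9')=5, C('x')=6
L[0]='7': occ=0, LF[0]=C('7')+0=1+0=1
L[1]='9': occ=0, LF[1]=C('9')+0=5+0=5
L[2]='x': occ=0, LF[2]=C('x')+0=6+0=6
L[3]='7': occ=1, LF[3]=C('7')+1=1+1=2
L[4]='$': occ=0, LF[4]=C('$')+0=0+0=0
L[5]='x': occ=1, LF[5]=C('x')+1=6+1=7
L[6]='8': occ=0, LF[6]=C('8')+0=4+0=4
L[7]='7': occ=2, LF[7]=C('7')+2=1+2=3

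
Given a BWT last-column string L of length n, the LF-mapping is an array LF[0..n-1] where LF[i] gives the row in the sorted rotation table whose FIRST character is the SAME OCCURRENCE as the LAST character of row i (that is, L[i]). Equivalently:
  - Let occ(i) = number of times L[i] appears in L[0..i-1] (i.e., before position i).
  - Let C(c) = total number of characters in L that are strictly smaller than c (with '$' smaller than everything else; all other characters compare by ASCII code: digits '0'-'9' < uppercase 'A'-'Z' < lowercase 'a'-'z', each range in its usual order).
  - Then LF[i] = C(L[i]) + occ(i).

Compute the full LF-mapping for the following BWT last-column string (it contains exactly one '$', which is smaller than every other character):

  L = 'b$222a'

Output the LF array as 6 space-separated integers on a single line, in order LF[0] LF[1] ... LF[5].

Char counts: '$':1, '2':3, 'a':1, 'b':1
C (first-col start): C('$')=0, C('2')=1, C('a')=4, C('b')=5
L[0]='b': occ=0, LF[0]=C('b')+0=5+0=5
L[1]='$': occ=0, LF[1]=C('$')+0=0+0=0
L[2]='2': occ=0, LF[2]=C('2')+0=1+0=1
L[3]='2': occ=1, LF[3]=C('2')+1=1+1=2
L[4]='2': occ=2, LF[4]=C('2')+2=1+2=3
L[5]='a': occ=0, LF[5]=C('a')+0=4+0=4

Answer: 5 0 1 2 3 4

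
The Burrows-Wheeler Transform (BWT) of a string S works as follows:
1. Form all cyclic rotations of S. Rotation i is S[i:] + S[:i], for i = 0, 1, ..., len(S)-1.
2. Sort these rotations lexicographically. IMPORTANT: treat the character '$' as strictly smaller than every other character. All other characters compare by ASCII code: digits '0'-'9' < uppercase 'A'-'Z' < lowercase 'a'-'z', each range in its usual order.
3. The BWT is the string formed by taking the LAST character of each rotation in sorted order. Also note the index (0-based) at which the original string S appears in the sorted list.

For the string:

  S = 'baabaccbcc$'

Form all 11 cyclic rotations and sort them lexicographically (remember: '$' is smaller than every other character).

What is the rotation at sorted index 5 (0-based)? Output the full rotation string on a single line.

Answer: baccbcc$baa

Derivation:
All 11 rotations (rotation i = S[i:]+S[:i]):
  rot[0] = baabaccbcc$
  rot[1] = aabaccbcc$b
  rot[2] = abaccbcc$ba
  rot[3] = baccbcc$baa
  rot[4] = accbcc$baab
  rot[5] = ccbcc$baaba
  rot[6] = cbcc$baabac
  rot[7] = bcc$baabacc
  rot[8] = cc$baabaccb
  rot[9] = c$baabaccbc
  rot[10] = $baabaccbcc
Sorted (with $ < everything):
  sorted[0] = $baabaccbcc
  sorted[1] = aabaccbcc$b
  sorted[2] = abaccbcc$ba
  sorted[3] = accbcc$baab
  sorted[4] = baabaccbcc$
  sorted[5] = baccbcc$baa
  sorted[6] = bcc$baabacc
  sorted[7] = c$baabaccbc
  sorted[8] = cbcc$baabac
  sorted[9] = cc$baabaccb
  sorted[10] = ccbcc$baaba
sorted[5] = baccbcc$baa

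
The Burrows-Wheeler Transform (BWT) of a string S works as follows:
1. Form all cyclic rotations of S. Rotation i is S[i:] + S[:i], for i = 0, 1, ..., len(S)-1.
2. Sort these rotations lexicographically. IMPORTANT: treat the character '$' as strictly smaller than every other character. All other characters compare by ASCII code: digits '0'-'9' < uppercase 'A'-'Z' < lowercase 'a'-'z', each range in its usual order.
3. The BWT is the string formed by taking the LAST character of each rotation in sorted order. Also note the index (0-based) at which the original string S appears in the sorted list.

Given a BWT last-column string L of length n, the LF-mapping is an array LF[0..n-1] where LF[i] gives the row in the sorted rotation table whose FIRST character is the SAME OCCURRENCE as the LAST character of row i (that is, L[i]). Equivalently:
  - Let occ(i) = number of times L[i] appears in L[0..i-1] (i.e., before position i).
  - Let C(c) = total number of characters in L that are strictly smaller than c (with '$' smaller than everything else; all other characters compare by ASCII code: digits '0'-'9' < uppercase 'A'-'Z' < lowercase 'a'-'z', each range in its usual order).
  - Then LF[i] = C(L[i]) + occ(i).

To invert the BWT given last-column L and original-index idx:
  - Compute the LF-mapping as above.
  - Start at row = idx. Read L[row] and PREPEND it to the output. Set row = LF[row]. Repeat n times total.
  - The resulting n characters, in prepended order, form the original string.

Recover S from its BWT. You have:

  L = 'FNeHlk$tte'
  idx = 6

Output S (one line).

Answer: kettleHNF$

Derivation:
LF mapping: 1 3 4 2 7 6 0 8 9 5
Walk LF starting at row 6, prepending L[row]:
  step 1: row=6, L[6]='$', prepend. Next row=LF[6]=0
  step 2: row=0, L[0]='F', prepend. Next row=LF[0]=1
  step 3: row=1, L[1]='N', prepend. Next row=LF[1]=3
  step 4: row=3, L[3]='H', prepend. Next row=LF[3]=2
  step 5: row=2, L[2]='e', prepend. Next row=LF[2]=4
  step 6: row=4, L[4]='l', prepend. Next row=LF[4]=7
  step 7: row=7, L[7]='t', prepend. Next row=LF[7]=8
  step 8: row=8, L[8]='t', prepend. Next row=LF[8]=9
  step 9: row=9, L[9]='e', prepend. Next row=LF[9]=5
  step 10: row=5, L[5]='k', prepend. Next row=LF[5]=6
Reversed output: kettleHNF$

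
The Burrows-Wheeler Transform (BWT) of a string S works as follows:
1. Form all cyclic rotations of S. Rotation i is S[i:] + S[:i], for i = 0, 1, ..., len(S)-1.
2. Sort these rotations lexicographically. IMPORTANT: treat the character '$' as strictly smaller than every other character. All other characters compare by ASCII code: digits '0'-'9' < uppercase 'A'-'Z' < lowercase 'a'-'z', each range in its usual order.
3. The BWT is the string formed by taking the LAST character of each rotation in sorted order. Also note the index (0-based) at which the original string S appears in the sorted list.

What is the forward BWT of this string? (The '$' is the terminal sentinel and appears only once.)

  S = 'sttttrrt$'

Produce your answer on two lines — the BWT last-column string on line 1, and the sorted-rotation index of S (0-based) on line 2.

Answer: ttr$rttts
3

Derivation:
All 9 rotations (rotation i = S[i:]+S[:i]):
  rot[0] = sttttrrt$
  rot[1] = ttttrrt$s
  rot[2] = tttrrt$st
  rot[3] = ttrrt$stt
  rot[4] = trrt$sttt
  rot[5] = rrt$stttt
  rot[6] = rt$sttttr
  rot[7] = t$sttttrr
  rot[8] = $sttttrrt
Sorted (with $ < everything):
  sorted[0] = $sttttrrt  (last char: 't')
  sorted[1] = rrt$stttt  (last char: 't')
  sorted[2] = rt$sttttr  (last char: 'r')
  sorted[3] = sttttrrt$  (last char: '$')
  sorted[4] = t$sttttrr  (last char: 'r')
  sorted[5] = trrt$sttt  (last char: 't')
  sorted[6] = ttrrt$stt  (last char: 't')
  sorted[7] = tttrrt$st  (last char: 't')
  sorted[8] = ttttrrt$s  (last char: 's')
Last column: ttr$rttts
Original string S is at sorted index 3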